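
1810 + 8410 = 10220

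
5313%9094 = 5313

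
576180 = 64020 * 9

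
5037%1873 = 1291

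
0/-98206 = 0 = 0.00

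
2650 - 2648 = 2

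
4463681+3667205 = 8130886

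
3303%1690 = 1613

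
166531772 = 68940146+97591626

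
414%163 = 88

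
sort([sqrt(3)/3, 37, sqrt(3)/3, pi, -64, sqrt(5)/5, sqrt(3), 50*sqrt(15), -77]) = [-77, -64, sqrt(5)/5, sqrt(3)/3, sqrt(3)/3, sqrt(3), pi, 37, 50*sqrt(15)]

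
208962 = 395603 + -186641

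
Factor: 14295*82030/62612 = 2^(-1)*3^1*5^2*11^(-1)*13^1*631^1*953^1*1423^(-1) = 586309425/31306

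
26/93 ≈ 0.280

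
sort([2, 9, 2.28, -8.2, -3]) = [-8.2, -3, 2, 2.28, 9]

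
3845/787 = 4 + 697/787 ≈ 4.89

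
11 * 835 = 9185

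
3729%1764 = 201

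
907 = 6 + 901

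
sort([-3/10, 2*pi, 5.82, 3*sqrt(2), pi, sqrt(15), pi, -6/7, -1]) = [-1, -6/7, -3/10, pi, pi, sqrt(15), 3*sqrt(2), 5.82, 2*pi]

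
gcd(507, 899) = 1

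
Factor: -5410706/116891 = -1*2^1*7^1*19^1*41^(-1)*2851^(-1)*20341^1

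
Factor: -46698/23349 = -1*2^1 = -2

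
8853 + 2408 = 11261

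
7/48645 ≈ 0.000144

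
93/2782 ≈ 0.0334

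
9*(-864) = -7776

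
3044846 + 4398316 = 7443162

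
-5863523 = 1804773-7668296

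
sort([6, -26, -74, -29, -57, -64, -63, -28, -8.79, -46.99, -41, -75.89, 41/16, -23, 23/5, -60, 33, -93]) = [-93, -75.89, -74, -64, -63, -60, -57, -46.99, -41, -29, -28, -26, -23, -8.79, 41/16, 23/5, 6, 33]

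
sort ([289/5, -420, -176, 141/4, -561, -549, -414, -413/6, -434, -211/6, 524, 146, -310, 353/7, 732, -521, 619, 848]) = [-561, -549, -521, -434, -420, -414, -310, -176, -413/6, -211/6, 141/4, 353/7, 289/5, 146, 524, 619, 732, 848]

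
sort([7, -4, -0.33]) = [-4, -0.33, 7]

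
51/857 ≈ 0.0595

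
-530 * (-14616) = 7746480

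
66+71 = 137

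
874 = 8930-8056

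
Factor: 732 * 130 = 2^3 * 3^1 * 5^1 * 13^1 * 61^1 = 95160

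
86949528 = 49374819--37574709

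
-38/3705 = -2/195 ≈ -0.0103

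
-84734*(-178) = 15082652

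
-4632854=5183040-9815894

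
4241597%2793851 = 1447746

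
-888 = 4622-5510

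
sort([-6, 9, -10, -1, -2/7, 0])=[-10, -6, -1, -2/7, 0, 9]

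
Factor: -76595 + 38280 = -1 * 5^1 * 79^1 * 97^1 = -38315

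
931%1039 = 931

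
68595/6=22865/2=11432.50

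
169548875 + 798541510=968090385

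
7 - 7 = 0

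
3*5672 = 17016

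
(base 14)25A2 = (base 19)I5H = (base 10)6610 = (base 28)8C2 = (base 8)14722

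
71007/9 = 7889 + 2/3 ≈ 7889.67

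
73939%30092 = 13755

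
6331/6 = 1055 + 1/6 ≈ 1055.17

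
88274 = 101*874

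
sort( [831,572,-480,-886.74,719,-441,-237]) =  [-886.74,-480,-441,-237,572,719,831]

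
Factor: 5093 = 11^1 * 463^1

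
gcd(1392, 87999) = 3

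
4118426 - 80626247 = -76507821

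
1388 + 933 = 2321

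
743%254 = 235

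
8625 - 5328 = 3297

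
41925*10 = 419250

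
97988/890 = 110 + 44/445 ≈ 110.10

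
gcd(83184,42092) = 4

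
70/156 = 35/78≈0.449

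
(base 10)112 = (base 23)4k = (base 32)3g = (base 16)70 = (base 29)3p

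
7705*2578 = 19863490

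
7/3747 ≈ 0.00187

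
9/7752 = 3/2584 ≈ 0.00116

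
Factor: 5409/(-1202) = -1*2^(-1)*3^2 = -9/2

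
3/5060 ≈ 0.000593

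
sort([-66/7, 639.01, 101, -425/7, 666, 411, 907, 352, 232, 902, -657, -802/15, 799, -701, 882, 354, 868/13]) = [-701, -657, -425/7, -802/15, -66/7, 868/13, 101, 232, 352, 354, 411, 639.01, 666, 799, 882, 902, 907]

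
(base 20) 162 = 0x20a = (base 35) ew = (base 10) 522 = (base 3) 201100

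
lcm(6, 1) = 6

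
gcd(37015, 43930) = 5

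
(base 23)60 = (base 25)5d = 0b10001010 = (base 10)138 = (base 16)8a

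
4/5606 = 2/2803 ≈ 0.000714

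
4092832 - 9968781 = -5875949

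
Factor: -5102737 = -1*17^1*41^1*7321^1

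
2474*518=1281532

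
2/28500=1/14250 ≈ 0.0000702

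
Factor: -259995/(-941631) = 5^1 * 281^(-1) * 1117^(-1) * 17333^1 = 86665/313877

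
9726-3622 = 6104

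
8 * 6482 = 51856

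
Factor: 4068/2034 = 2^1 = 2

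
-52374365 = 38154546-90528911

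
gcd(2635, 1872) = 1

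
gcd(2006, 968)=2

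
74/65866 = 37/32933 ≈ 0.00112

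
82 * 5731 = 469942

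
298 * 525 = 156450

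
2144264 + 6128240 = 8272504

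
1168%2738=1168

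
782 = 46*17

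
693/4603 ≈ 0.151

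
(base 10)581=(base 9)715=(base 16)245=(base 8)1105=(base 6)2405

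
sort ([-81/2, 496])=[-81/2, 496]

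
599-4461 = -3862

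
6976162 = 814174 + 6161988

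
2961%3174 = 2961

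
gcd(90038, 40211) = 1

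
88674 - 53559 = 35115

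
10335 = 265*39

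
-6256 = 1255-7511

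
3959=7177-3218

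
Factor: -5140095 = -1 * 3^1 * 5^1 * 342673^1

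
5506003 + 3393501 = 8899504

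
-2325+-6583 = -8908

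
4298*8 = 34384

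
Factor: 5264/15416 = 2^1*7^1*41^(-1) = 14/41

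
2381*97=230957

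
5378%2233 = 912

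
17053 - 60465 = -43412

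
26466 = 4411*6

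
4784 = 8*598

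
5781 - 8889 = -3108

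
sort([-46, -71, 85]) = [-71, -46, 85]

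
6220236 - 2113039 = 4107197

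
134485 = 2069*65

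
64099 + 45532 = 109631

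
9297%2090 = 937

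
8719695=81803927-73084232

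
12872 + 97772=110644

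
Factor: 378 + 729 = 3^3*41^1 = 1107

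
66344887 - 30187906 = 36156981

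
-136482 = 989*(-138)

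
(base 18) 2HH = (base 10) 971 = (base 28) 16J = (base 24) 1GB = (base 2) 1111001011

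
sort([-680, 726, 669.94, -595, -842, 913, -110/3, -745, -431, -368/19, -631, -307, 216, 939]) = [-842, -745, -680, -631, -595, -431, -307, -110/3, -368/19, 216, 669.94, 726, 913, 939]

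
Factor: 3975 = 3^1*5^2*53^1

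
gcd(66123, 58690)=1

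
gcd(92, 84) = 4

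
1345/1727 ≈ 0.779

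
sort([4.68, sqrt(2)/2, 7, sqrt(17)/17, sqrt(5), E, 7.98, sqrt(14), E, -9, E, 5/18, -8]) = [-9, -8, sqrt(17)/17, 5/18, sqrt(2)/2, sqrt(5), E, E, E, sqrt(14), 4.68, 7, 7.98]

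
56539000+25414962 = 81953962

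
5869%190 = 169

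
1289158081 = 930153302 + 359004779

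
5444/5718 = 2722/2859 ≈ 0.952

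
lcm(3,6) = 6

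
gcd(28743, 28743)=28743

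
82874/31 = 2673 + 11/31≈2673.35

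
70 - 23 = 47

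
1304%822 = 482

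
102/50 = 51/25 = 2.04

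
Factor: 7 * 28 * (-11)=-1 * 2^2 * 7^2 * 11^1=-2156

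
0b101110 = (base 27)1j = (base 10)46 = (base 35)1b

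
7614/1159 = 6+660/1159 ≈ 6.57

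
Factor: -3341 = -1*13^1*257^1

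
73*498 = 36354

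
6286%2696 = 894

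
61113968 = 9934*6152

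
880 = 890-10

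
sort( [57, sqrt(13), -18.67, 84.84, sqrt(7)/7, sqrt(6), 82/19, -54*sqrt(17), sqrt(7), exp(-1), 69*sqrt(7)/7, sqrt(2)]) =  [-54*sqrt(17), -18.67, exp(-1), sqrt(7)/7, sqrt(2), sqrt(6), sqrt(7), sqrt(13), 82/19, 69*sqrt(7)/7, 57, 84.84]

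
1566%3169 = 1566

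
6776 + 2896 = 9672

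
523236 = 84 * 6229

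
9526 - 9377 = 149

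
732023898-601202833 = 130821065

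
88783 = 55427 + 33356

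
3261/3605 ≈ 0.905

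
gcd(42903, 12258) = 6129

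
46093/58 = 794 + 41/58 ≈ 794.71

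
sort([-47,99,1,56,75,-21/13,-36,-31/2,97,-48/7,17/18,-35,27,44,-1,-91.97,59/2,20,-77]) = [-91.97,-77,-47,-36,-35,-31/2,-48/7,-21/13,-1,17/18,1,20,27,59/2,44,56,75,97,99]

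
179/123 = 1 + 56/123 ≈ 1.46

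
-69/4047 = -23/1349 ≈ -0.0170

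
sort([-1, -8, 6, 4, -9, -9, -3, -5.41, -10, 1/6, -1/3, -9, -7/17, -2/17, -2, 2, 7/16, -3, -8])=[-10, -9, -9, -9, -8, -8, -5.41, -3, -3, -2, -1, -7/17, -1/3, -2/17, 1/6, 7/16, 2, 4, 6]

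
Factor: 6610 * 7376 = 2^5 * 5^1 * 461^1 * 661^1 = 48755360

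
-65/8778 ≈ -0.00740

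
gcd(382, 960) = 2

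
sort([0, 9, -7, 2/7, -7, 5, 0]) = [-7, -7, 0, 0, 2/7, 5, 9]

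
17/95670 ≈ 0.000178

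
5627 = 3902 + 1725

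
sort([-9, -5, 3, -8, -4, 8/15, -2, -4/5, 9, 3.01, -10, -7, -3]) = [-10, -9, -8, -7, -5, -4, -3, -2, -4/5, 8/15, 3, 3.01, 9]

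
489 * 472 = 230808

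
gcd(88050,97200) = 150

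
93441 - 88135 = 5306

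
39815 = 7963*5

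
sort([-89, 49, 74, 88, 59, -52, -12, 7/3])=[-89, -52, -12, 7/3, 49, 59, 74, 88]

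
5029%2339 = 351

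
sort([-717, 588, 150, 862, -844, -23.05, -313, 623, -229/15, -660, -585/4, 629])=[-844, -717, -660, -313, -585/4, -23.05, -229/15, 150, 588, 623, 629, 862]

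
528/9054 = 88/1509 ≈ 0.0583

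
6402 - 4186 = 2216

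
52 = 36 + 16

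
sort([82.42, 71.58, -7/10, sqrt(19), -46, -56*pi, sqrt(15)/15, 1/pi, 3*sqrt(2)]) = [-56*pi, -46, -7/10, sqrt(15)/15, 1/pi, 3*sqrt(2), sqrt(19), 71.58, 82.42]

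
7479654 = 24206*309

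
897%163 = 82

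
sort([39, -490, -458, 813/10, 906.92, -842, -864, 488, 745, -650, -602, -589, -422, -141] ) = [-864, -842, -650, -602, -589, -490, -458, -422, -141, 39, 813/10, 488, 745, 906.92] 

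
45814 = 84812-38998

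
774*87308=67576392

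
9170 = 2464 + 6706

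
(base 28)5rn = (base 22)9fd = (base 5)122244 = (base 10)4699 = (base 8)11133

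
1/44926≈0.0000223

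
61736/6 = 10289 + 1/3≈10289.33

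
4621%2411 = 2210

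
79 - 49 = 30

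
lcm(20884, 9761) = 898012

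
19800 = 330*60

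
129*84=10836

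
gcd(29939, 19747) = 637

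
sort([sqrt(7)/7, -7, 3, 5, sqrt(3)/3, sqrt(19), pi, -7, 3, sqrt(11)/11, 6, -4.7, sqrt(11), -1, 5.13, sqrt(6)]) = [-7, -7, -4.7, -1, sqrt(11)/11, sqrt(7)/7, sqrt(3)/3, sqrt(6), 3, 3, pi, sqrt(11), sqrt(19), 5, 5.13, 6]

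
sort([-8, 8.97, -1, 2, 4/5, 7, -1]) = [-8, -1, -1, 4/5, 2, 7, 8.97]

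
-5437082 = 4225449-9662531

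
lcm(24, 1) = 24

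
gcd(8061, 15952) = 1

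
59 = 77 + -18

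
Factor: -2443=-1 * 7^1 * 349^1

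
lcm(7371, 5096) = 412776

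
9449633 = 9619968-170335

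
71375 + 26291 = 97666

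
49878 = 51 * 978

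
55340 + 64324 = 119664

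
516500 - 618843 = -102343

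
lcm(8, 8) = 8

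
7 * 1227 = 8589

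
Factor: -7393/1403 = -1 * 23^(-1) * 61^(-1) * 7393^1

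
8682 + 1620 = 10302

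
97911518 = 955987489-858075971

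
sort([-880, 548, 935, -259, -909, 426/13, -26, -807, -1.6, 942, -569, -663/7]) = [-909, -880, -807, -569, -259, -663/7, -26, -1.6, 426/13, 548, 935, 942]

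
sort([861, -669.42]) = [-669.42, 861]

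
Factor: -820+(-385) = -1 * 5^1 * 241^1 = -1205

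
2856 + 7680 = 10536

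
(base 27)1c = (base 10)39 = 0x27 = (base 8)47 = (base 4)213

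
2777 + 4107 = 6884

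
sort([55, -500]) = [-500, 55]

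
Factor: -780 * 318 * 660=-1 * 2^5 * 3^3 * 5^2 * 11^1 * 13^1 * 53^1=-163706400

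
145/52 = 2+41/52≈2.79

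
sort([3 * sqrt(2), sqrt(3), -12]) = [-12, sqrt(3), 3 * sqrt(2)]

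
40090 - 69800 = -29710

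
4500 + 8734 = 13234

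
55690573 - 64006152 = -8315579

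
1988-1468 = 520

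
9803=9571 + 232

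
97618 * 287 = 28016366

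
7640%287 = 178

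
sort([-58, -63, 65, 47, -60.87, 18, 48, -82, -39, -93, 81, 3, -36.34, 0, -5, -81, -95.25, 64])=[-95.25, -93, -82, -81, -63, -60.87, -58, -39, -36.34, -5, 0, 3, 18, 47, 48, 64, 65, 81]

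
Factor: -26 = -1*2^1*13^1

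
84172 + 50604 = 134776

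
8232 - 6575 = 1657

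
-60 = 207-267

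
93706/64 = 46853/32 ≈ 1464.16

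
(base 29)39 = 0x60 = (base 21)4c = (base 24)40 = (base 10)96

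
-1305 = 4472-5777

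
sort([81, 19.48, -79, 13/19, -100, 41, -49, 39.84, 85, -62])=[-100, -79, -62, -49, 13/19, 19.48, 39.84, 41, 81, 85]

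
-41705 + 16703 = -25002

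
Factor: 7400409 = 3^1*2466803^1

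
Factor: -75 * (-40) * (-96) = -1 * 2^8 * 3^2 * 5^3 = -288000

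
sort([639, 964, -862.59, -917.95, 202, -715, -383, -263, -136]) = [-917.95, -862.59, -715, -383, -263, -136, 202, 639, 964]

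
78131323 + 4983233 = 83114556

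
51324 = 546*94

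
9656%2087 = 1308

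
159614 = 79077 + 80537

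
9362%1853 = 97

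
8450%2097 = 62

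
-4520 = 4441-8961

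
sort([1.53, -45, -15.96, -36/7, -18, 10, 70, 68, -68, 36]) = [-68, -45, -18, -15.96, -36/7, 1.53, 10, 36, 68, 70]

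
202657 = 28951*7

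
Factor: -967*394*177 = -1*2^1*3^1*59^1*197^1*967^1 = -67436646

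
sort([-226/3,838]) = [-226/3,838]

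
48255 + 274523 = 322778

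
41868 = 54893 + -13025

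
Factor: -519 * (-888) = 2^3 * 3^2 * 37^1 * 173^1 = 460872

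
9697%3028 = 613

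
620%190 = 50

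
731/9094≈0.0804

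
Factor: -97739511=-1*3^1*17^2*79^1*1427^1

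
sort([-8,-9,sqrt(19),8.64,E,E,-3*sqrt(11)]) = [-3*sqrt(11),-9,-8,E,E,sqrt(19),8.64]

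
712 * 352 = 250624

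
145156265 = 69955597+75200668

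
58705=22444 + 36261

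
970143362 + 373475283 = 1343618645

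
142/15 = 9 + 7/15 ≈ 9.47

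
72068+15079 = 87147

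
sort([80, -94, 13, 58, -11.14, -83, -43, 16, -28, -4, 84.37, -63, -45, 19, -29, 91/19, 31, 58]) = [-94, -83, -63, -45, -43, -29, -28, -11.14, -4, 91/19, 13, 16, 19, 31, 58, 58, 80, 84.37]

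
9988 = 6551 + 3437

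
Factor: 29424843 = 3^3 * 7^2 * 23^1 * 967^1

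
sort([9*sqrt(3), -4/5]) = [-4/5, 9*sqrt(3)]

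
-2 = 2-4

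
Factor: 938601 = 3^3*34763^1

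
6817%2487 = 1843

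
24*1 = 24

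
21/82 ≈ 0.256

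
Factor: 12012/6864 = 2^(-2)*7^1 = 7/4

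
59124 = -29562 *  (-2)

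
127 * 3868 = 491236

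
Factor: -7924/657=-1 * 2^2 * 3^(-2) * 7^1 * 73^(-1) * 283^1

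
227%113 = 1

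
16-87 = -71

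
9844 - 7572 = 2272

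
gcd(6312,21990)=6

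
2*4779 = 9558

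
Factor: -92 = -1*2^2*23^1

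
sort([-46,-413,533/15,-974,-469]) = [-974,-469,-413,-46,533/15]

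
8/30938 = 4/15469 ≈ 0.000259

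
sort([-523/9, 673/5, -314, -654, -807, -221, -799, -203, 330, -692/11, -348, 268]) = [-807, -799, -654, -348, -314, -221, -203, -692/11, -523/9, 673/5, 268, 330]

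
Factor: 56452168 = 2^3*7056521^1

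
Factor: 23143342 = 2^1*101^1*114571^1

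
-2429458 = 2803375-5232833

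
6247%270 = 37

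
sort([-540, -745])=[-745, -540]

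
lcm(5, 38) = 190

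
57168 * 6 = 343008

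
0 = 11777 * 0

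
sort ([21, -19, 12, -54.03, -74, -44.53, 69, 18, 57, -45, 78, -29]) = [-74, -54.03, -45, -44.53, -29, -19, 12, 18, 21, 57, 69, 78]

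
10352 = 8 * 1294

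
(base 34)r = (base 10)27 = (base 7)36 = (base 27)10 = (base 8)33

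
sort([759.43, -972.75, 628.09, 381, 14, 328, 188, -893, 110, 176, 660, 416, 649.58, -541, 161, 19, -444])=[-972.75, -893, -541, -444, 14, 19, 110, 161, 176, 188, 328, 381, 416, 628.09, 649.58, 660, 759.43]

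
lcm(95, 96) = 9120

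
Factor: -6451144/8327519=-1 * 2^3 * 7^3 * 53^(-1) * 71^(-1) * 2213^(-1) * 2351^1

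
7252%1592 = 884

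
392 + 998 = 1390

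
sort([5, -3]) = [-3, 5]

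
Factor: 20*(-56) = -1*2^5*5^1*7^1 = -1120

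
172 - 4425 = -4253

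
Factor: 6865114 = 2^1*3432557^1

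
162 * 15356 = 2487672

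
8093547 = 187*43281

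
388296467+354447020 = 742743487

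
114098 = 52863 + 61235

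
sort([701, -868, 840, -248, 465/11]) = [-868, -248, 465/11, 701, 840]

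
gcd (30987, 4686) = 33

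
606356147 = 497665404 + 108690743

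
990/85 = 198/17≈11.65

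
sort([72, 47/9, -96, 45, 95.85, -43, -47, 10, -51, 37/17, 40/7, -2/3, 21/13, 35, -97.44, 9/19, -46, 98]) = [-97.44, -96, -51, -47, -46, -43, -2/3, 9/19, 21/13, 37/17, 47/9, 40/7, 10, 35, 45, 72, 95.85, 98]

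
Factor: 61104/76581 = 2^4*3^(-1)*19^1*127^(-1) = 304/381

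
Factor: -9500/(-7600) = 2^(-2)*5^1 = 5/4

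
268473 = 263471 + 5002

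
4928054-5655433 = -727379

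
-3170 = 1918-5088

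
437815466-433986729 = 3828737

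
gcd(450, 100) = 50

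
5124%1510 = 594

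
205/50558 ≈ 0.00405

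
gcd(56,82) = 2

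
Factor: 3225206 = 2^1*17^1*29^1*3271^1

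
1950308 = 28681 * 68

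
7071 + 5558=12629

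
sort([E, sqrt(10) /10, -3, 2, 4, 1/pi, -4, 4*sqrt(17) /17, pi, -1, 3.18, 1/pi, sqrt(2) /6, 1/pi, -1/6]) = [-4, -3, -1, -1/6, sqrt(2) /6, sqrt(10) /10, 1/pi, 1/pi, 1/pi, 4*sqrt(17) /17, 2, E, pi, 3.18, 4]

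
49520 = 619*80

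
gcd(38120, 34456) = 8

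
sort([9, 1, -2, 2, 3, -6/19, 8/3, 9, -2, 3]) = [-2, -2, -6/19, 1, 2, 8/3, 3, 3, 9, 9]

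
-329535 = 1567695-1897230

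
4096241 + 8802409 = 12898650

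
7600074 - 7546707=53367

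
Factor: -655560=-1 * 2^3 * 3^3 * 5^1 * 607^1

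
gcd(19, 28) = 1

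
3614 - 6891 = -3277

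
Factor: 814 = 2^1 * 11^1 * 37^1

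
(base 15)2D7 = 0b1010001100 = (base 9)804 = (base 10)652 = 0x28C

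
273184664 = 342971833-69787169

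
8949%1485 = 39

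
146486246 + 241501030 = 387987276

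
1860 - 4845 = -2985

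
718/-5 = -143-3/5 = -143.60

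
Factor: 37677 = 3^1*19^1*661^1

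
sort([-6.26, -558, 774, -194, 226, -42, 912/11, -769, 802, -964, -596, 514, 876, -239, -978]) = [-978, -964, -769, -596, -558, -239, -194, -42, -6.26, 912/11, 226, 514, 774, 802, 876]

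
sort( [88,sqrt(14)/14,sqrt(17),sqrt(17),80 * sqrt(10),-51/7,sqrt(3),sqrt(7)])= [-51/7,sqrt(14)/14,sqrt(3),sqrt(7),sqrt(17),sqrt(17),88,80 * sqrt(10)]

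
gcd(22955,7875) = 5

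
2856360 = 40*71409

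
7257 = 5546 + 1711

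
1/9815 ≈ 0.000102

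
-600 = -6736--6136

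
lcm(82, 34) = 1394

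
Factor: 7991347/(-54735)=-1 * 3^(-1) * 5^(-1) * 7^1 * 13^1 * 41^(-1) * 89^(-1) * 137^1 * 641^1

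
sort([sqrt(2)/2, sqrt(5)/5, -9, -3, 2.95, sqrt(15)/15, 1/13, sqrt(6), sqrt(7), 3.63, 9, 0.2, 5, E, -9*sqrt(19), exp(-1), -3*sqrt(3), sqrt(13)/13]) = [-9*sqrt(19), -9, -3*sqrt(3), -3, 1/13, 0.2, sqrt(15)/15, sqrt(13)/13, exp(-1), sqrt(5)/5, sqrt(2)/2, sqrt(6), sqrt(7), E, 2.95, 3.63, 5, 9]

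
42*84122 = 3533124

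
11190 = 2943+8247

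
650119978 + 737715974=1387835952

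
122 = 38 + 84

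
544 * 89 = 48416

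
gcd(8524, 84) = 4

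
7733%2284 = 881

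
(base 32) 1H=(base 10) 49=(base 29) 1K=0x31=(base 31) 1I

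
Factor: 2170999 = 79^1*27481^1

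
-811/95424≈-0.00850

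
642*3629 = 2329818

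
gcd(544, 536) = 8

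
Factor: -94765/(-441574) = 2^(-1)*5^1*7^(-1)*11^1*1723^1*31541^(-1)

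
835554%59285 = 5564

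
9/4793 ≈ 0.00188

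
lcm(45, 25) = 225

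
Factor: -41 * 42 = -1 * 2^1 * 3^1 * 7^1 * 41^1 = -1722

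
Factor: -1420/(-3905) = 2^2 * 11^(-1) = 4/11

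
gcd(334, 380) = 2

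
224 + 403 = 627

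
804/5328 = 67/444 ≈ 0.151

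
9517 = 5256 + 4261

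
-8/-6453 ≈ 0.00124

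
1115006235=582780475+532225760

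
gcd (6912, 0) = 6912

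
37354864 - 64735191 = -27380327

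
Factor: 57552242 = 2^1 * 11^1 * 17^1 * 37^1 * 4159^1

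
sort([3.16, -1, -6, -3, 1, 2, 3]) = [-6, -3, -1, 1, 2, 3, 3.16]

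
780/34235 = 156/6847 ≈ 0.0228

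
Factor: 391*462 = 2^1*3^1*7^1*11^1*17^1*23^1 = 180642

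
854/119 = 122/17≈7.18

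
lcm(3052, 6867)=27468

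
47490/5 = 9498 = 9498.00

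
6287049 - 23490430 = -17203381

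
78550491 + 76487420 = 155037911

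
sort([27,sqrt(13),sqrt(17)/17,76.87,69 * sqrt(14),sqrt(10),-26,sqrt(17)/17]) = [-26,sqrt(17)/17,sqrt(17)/17,sqrt(10),sqrt(13),27,76.87,69 * sqrt(14)]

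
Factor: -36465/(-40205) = 3^1*13^1*43^(-1) = 39/43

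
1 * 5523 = 5523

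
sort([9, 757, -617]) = [-617, 9, 757]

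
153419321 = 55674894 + 97744427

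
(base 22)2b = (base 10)55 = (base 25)25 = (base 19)2h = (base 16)37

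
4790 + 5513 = 10303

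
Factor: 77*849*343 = 3^1*7^4*11^1*283^1 = 22422939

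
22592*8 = 180736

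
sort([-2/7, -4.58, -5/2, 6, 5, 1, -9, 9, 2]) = [-9, -4.58, -5/2, -2/7, 1, 2, 5, 6, 9]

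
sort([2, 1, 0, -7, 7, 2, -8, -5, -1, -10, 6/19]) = [-10, -8, -7, -5, -1, 0, 6/19, 1, 2, 2, 7]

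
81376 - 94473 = -13097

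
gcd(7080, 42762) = 6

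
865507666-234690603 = 630817063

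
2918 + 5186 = 8104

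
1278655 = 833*1535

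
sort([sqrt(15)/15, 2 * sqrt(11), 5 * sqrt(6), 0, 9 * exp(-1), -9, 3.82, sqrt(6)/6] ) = [-9, 0, sqrt(15)/15, sqrt(6)/6, 9 * exp(-1), 3.82, 2 * sqrt(11), 5 * sqrt(6)] 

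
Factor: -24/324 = -1*2^1*3^(-3) = -2/27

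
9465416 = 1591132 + 7874284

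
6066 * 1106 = 6708996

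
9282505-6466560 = 2815945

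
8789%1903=1177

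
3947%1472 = 1003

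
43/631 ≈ 0.0681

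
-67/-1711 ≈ 0.0392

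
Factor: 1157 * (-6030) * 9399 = -1 * 2^1 * 3^3 * 5^1 * 13^2 * 67^1 * 89^1 * 241^1 = -65574097290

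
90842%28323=5873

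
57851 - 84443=-26592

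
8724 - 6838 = 1886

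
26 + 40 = 66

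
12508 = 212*59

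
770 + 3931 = 4701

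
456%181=94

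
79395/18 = 26465/6 ≈ 4410.83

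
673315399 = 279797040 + 393518359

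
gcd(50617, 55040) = 1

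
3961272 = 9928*399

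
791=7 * 113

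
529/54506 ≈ 0.00971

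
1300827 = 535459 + 765368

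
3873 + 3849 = 7722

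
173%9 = 2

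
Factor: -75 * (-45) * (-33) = -1 * 3^4 * 5^3 * 11^1 = -111375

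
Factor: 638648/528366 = 2^2 * 3^(-1) * 97^1 * 107^(-1) = 388/321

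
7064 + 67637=74701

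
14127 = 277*51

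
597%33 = 3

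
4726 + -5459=-733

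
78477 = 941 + 77536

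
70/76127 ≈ 0.000920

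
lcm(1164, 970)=5820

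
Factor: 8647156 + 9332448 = 2^2 * 4494901^1 = 17979604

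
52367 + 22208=74575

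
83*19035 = 1579905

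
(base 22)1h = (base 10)39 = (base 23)1g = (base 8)47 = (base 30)19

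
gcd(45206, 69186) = 2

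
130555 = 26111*5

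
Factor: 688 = 2^4 * 43^1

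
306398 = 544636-238238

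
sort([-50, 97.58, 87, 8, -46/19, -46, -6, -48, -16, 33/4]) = [-50, -48, -46, -16, -6, -46/19, 8, 33/4, 87, 97.58]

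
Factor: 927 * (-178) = -1 * 2^1 * 3^2 * 89^1 * 103^1 = -165006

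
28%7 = 0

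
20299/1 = 20299 = 20299.00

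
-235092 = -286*822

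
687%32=15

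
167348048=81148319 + 86199729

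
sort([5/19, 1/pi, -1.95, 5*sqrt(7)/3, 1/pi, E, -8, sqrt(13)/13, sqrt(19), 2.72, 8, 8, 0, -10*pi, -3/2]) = [-10*pi, -8, -1.95, -3/2, 0, 5/19, sqrt(13)/13, 1/pi, 1/pi, E, 2.72, sqrt(19), 5*sqrt(7)/3, 8, 8]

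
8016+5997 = 14013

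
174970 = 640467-465497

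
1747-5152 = -3405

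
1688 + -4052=-2364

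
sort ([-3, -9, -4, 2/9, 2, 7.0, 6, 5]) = [-9, -4, -3, 2/9, 2, 5, 6, 7.0]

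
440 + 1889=2329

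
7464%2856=1752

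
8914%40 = 34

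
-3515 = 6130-9645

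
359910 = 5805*62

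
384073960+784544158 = 1168618118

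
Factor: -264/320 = -1 * 2^(-3) * 3^1 * 5^(-1) * 11^1 = -33/40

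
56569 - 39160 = 17409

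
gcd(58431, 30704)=1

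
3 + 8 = 11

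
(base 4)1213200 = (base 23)cc0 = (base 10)6624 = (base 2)1100111100000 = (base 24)bc0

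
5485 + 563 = 6048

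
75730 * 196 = 14843080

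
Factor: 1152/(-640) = -1*3^2*5^(-1) = -9/5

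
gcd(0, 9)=9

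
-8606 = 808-9414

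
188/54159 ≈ 0.00347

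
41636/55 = 757 + 1/55 ≈ 757.02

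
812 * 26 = 21112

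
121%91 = 30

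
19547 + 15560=35107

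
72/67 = 1+5/67≈1.07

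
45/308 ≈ 0.146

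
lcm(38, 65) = 2470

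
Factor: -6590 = -1*2^1*5^1*659^1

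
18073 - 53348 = -35275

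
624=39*16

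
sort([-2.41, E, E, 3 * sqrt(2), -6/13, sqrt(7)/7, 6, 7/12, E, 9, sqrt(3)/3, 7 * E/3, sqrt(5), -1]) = [-2.41, -1, -6/13, sqrt(7)/7, sqrt(3)/3, 7/12, sqrt(5), E, E, E, 3 * sqrt(2), 6, 7 * E/3, 9]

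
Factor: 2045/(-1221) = -1*3^(-1)*5^1*11^(-1)*37^(-1)*409^1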